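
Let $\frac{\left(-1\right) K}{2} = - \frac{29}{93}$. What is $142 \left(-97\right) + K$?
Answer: $- \frac{1280924}{93} \approx -13773.0$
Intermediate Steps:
$K = \frac{58}{93}$ ($K = - 2 \left(- \frac{29}{93}\right) = - 2 \left(\left(-29\right) \frac{1}{93}\right) = \left(-2\right) \left(- \frac{29}{93}\right) = \frac{58}{93} \approx 0.62366$)
$142 \left(-97\right) + K = 142 \left(-97\right) + \frac{58}{93} = -13774 + \frac{58}{93} = - \frac{1280924}{93}$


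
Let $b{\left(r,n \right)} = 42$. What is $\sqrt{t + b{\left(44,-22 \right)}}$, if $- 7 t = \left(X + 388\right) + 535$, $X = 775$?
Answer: $\frac{6 i \sqrt{273}}{7} \approx 14.162 i$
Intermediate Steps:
$t = - \frac{1698}{7}$ ($t = - \frac{\left(775 + 388\right) + 535}{7} = - \frac{1163 + 535}{7} = \left(- \frac{1}{7}\right) 1698 = - \frac{1698}{7} \approx -242.57$)
$\sqrt{t + b{\left(44,-22 \right)}} = \sqrt{- \frac{1698}{7} + 42} = \sqrt{- \frac{1404}{7}} = \frac{6 i \sqrt{273}}{7}$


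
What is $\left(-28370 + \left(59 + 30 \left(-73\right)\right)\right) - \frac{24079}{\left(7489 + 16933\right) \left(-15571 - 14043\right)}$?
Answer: $- \frac{22059333003029}{723233108} \approx -30501.0$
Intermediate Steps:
$\left(-28370 + \left(59 + 30 \left(-73\right)\right)\right) - \frac{24079}{\left(7489 + 16933\right) \left(-15571 - 14043\right)} = \left(-28370 + \left(59 - 2190\right)\right) - \frac{24079}{24422 \left(-29614\right)} = \left(-28370 - 2131\right) - \frac{24079}{-723233108} = -30501 - - \frac{24079}{723233108} = -30501 + \frac{24079}{723233108} = - \frac{22059333003029}{723233108}$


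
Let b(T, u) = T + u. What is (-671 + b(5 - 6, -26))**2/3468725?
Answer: 487204/3468725 ≈ 0.14046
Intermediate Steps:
(-671 + b(5 - 6, -26))**2/3468725 = (-671 + ((5 - 6) - 26))**2/3468725 = (-671 + (-1 - 26))**2*(1/3468725) = (-671 - 27)**2*(1/3468725) = (-698)**2*(1/3468725) = 487204*(1/3468725) = 487204/3468725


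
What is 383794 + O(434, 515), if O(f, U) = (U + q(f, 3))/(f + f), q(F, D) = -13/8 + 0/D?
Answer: 2665069643/6944 ≈ 3.8379e+5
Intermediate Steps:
q(F, D) = -13/8 (q(F, D) = -13*⅛ + 0 = -13/8 + 0 = -13/8)
O(f, U) = (-13/8 + U)/(2*f) (O(f, U) = (U - 13/8)/(f + f) = (-13/8 + U)/((2*f)) = (-13/8 + U)*(1/(2*f)) = (-13/8 + U)/(2*f))
383794 + O(434, 515) = 383794 + (1/16)*(-13 + 8*515)/434 = 383794 + (1/16)*(1/434)*(-13 + 4120) = 383794 + (1/16)*(1/434)*4107 = 383794 + 4107/6944 = 2665069643/6944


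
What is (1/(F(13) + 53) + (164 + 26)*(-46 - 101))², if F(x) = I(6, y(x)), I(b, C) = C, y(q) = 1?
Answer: 2274724551961/2916 ≈ 7.8008e+8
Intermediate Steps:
F(x) = 1
(1/(F(13) + 53) + (164 + 26)*(-46 - 101))² = (1/(1 + 53) + (164 + 26)*(-46 - 101))² = (1/54 + 190*(-147))² = (1/54 - 27930)² = (-1508219/54)² = 2274724551961/2916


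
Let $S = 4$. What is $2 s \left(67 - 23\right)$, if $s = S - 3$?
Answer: $88$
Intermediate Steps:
$s = 1$ ($s = 4 - 3 = 1$)
$2 s \left(67 - 23\right) = 2 \cdot 1 \left(67 - 23\right) = 2 \cdot 44 = 88$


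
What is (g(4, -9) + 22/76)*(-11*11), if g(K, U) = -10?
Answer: 44649/38 ≈ 1175.0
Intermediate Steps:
(g(4, -9) + 22/76)*(-11*11) = (-10 + 22/76)*(-11*11) = (-10 + 22*(1/76))*(-121) = (-10 + 11/38)*(-121) = -369/38*(-121) = 44649/38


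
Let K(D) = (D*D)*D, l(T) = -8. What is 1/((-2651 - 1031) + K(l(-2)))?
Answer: -1/4194 ≈ -0.00023844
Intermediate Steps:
K(D) = D³ (K(D) = D²*D = D³)
1/((-2651 - 1031) + K(l(-2))) = 1/((-2651 - 1031) + (-8)³) = 1/(-3682 - 512) = 1/(-4194) = -1/4194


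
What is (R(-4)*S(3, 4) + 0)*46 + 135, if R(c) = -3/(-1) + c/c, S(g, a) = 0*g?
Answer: 135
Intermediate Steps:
S(g, a) = 0
R(c) = 4 (R(c) = -3*(-1) + 1 = 3 + 1 = 4)
(R(-4)*S(3, 4) + 0)*46 + 135 = (4*0 + 0)*46 + 135 = (0 + 0)*46 + 135 = 0*46 + 135 = 0 + 135 = 135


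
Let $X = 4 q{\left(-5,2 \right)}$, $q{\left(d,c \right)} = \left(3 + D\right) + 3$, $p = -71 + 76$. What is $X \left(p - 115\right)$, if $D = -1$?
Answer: $-2200$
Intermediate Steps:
$p = 5$
$q{\left(d,c \right)} = 5$ ($q{\left(d,c \right)} = \left(3 - 1\right) + 3 = 2 + 3 = 5$)
$X = 20$ ($X = 4 \cdot 5 = 20$)
$X \left(p - 115\right) = 20 \left(5 - 115\right) = 20 \left(-110\right) = -2200$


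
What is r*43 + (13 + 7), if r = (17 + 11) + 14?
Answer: 1826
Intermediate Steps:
r = 42 (r = 28 + 14 = 42)
r*43 + (13 + 7) = 42*43 + (13 + 7) = 1806 + 20 = 1826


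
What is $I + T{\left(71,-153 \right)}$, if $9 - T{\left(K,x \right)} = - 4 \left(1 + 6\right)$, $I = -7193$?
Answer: $-7156$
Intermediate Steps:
$T{\left(K,x \right)} = 37$ ($T{\left(K,x \right)} = 9 - - 4 \left(1 + 6\right) = 9 - \left(-4\right) 7 = 9 - -28 = 9 + 28 = 37$)
$I + T{\left(71,-153 \right)} = -7193 + 37 = -7156$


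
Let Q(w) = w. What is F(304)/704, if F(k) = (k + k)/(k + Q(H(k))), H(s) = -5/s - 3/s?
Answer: 361/127061 ≈ 0.0028412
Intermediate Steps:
H(s) = -8/s
F(k) = 2*k/(k - 8/k) (F(k) = (k + k)/(k - 8/k) = (2*k)/(k - 8/k) = 2*k/(k - 8/k))
F(304)/704 = (2*304²/(-8 + 304²))/704 = (2*92416/(-8 + 92416))*(1/704) = (2*92416/92408)*(1/704) = (2*92416*(1/92408))*(1/704) = (23104/11551)*(1/704) = 361/127061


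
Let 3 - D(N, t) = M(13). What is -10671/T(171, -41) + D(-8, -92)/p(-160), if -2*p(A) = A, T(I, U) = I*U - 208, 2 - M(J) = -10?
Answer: 788709/577520 ≈ 1.3657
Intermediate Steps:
M(J) = 12 (M(J) = 2 - 1*(-10) = 2 + 10 = 12)
T(I, U) = -208 + I*U
p(A) = -A/2
D(N, t) = -9 (D(N, t) = 3 - 1*12 = 3 - 12 = -9)
-10671/T(171, -41) + D(-8, -92)/p(-160) = -10671/(-208 + 171*(-41)) - 9/((-1/2*(-160))) = -10671/(-208 - 7011) - 9/80 = -10671/(-7219) - 9*1/80 = -10671*(-1/7219) - 9/80 = 10671/7219 - 9/80 = 788709/577520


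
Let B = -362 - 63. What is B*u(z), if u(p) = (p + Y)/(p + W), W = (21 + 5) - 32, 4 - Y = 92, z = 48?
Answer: 8500/21 ≈ 404.76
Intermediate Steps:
Y = -88 (Y = 4 - 1*92 = 4 - 92 = -88)
W = -6 (W = 26 - 32 = -6)
B = -425
u(p) = (-88 + p)/(-6 + p) (u(p) = (p - 88)/(p - 6) = (-88 + p)/(-6 + p))
B*u(z) = -425*(-88 + 48)/(-6 + 48) = -425*(-40)/42 = -425*(-20/21) = 8500/21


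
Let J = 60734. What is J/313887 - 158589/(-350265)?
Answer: 23684006651/36647876685 ≈ 0.64626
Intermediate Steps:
J/313887 - 158589/(-350265) = 60734/313887 - 158589/(-350265) = 60734*(1/313887) - 158589*(-1/350265) = 60734/313887 + 52863/116755 = 23684006651/36647876685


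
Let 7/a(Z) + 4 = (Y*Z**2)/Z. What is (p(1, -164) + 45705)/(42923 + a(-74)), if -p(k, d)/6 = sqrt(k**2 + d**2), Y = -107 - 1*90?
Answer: 95157810/89365687 - 12492*sqrt(26897)/89365687 ≈ 1.0419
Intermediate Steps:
Y = -197 (Y = -107 - 90 = -197)
p(k, d) = -6*sqrt(d**2 + k**2) (p(k, d) = -6*sqrt(k**2 + d**2) = -6*sqrt(d**2 + k**2))
a(Z) = 7/(-4 - 197*Z) (a(Z) = 7/(-4 + (-197*Z**2)/Z) = 7/(-4 - 197*Z))
(p(1, -164) + 45705)/(42923 + a(-74)) = (-6*sqrt((-164)**2 + 1**2) + 45705)/(42923 - 7/(4 + 197*(-74))) = (-6*sqrt(26896 + 1) + 45705)/(42923 - 7/(4 - 14578)) = (-6*sqrt(26897) + 45705)/(42923 - 7/(-14574)) = (45705 - 6*sqrt(26897))/(42923 - 7*(-1/14574)) = (45705 - 6*sqrt(26897))/(42923 + 1/2082) = (45705 - 6*sqrt(26897))/(89365687/2082) = (45705 - 6*sqrt(26897))*(2082/89365687) = 95157810/89365687 - 12492*sqrt(26897)/89365687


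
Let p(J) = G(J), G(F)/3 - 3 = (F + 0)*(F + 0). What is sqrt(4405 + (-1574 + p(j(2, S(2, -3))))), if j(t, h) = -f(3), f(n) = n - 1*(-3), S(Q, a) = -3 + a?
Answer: 2*sqrt(737) ≈ 54.295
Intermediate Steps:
f(n) = 3 + n (f(n) = n + 3 = 3 + n)
j(t, h) = -6 (j(t, h) = -(3 + 3) = -1*6 = -6)
G(F) = 9 + 3*F**2 (G(F) = 9 + 3*((F + 0)*(F + 0)) = 9 + 3*(F*F) = 9 + 3*F**2)
p(J) = 9 + 3*J**2
sqrt(4405 + (-1574 + p(j(2, S(2, -3))))) = sqrt(4405 + (-1574 + (9 + 3*(-6)**2))) = sqrt(4405 + (-1574 + (9 + 3*36))) = sqrt(4405 + (-1574 + (9 + 108))) = sqrt(4405 + (-1574 + 117)) = sqrt(4405 - 1457) = sqrt(2948) = 2*sqrt(737)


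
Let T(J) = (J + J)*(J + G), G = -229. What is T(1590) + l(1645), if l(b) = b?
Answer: 4329625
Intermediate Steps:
T(J) = 2*J*(-229 + J) (T(J) = (J + J)*(J - 229) = (2*J)*(-229 + J) = 2*J*(-229 + J))
T(1590) + l(1645) = 2*1590*(-229 + 1590) + 1645 = 2*1590*1361 + 1645 = 4327980 + 1645 = 4329625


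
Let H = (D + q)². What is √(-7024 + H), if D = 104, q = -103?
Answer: I*√7023 ≈ 83.803*I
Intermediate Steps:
H = 1 (H = (104 - 103)² = 1² = 1)
√(-7024 + H) = √(-7024 + 1) = √(-7023) = I*√7023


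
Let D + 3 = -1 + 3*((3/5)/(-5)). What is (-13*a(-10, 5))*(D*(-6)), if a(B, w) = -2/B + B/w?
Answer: 76518/125 ≈ 612.14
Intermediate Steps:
D = -109/25 (D = -3 + (-1 + 3*((3/5)/(-5))) = -3 + (-1 + 3*((3*(1/5))*(-1/5))) = -3 + (-1 + 3*((3/5)*(-1/5))) = -3 + (-1 + 3*(-3/25)) = -3 + (-1 - 9/25) = -3 - 34/25 = -109/25 ≈ -4.3600)
(-13*a(-10, 5))*(D*(-6)) = (-13*(-2/(-10) - 10/5))*(-109/25*(-6)) = -13*(-2*(-1/10) - 10*1/5)*(654/25) = -13*(1/5 - 2)*(654/25) = -13*(-9/5)*(654/25) = (117/5)*(654/25) = 76518/125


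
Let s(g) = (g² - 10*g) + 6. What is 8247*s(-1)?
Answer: 140199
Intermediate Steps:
s(g) = 6 + g² - 10*g
8247*s(-1) = 8247*(6 + (-1)² - 10*(-1)) = 8247*(6 + 1 + 10) = 8247*17 = 140199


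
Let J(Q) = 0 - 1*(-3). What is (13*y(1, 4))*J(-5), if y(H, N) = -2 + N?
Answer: 78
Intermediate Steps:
J(Q) = 3 (J(Q) = 0 + 3 = 3)
(13*y(1, 4))*J(-5) = (13*(-2 + 4))*3 = (13*2)*3 = 26*3 = 78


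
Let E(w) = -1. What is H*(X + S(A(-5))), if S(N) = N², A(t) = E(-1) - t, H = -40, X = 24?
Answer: -1600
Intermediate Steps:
A(t) = -1 - t
H*(X + S(A(-5))) = -40*(24 + (-1 - 1*(-5))²) = -40*(24 + (-1 + 5)²) = -40*(24 + 4²) = -40*(24 + 16) = -40*40 = -1600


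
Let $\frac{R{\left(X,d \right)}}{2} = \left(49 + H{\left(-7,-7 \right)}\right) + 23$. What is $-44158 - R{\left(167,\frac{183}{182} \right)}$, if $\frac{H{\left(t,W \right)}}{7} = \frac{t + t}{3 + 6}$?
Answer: $- \frac{398522}{9} \approx -44280.0$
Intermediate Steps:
$H{\left(t,W \right)} = \frac{14 t}{9}$ ($H{\left(t,W \right)} = 7 \frac{t + t}{3 + 6} = 7 \frac{2 t}{9} = \frac{14 t}{9}$)
$R{\left(X,d \right)} = \frac{1100}{9}$ ($R{\left(X,d \right)} = 2 \left(\left(49 + \frac{14}{9} \left(-7\right)\right) + 23\right) = 2 \left(\left(49 - \frac{98}{9}\right) + 23\right) = 2 \left(\frac{343}{9} + 23\right) = 2 \cdot \frac{550}{9} = \frac{1100}{9}$)
$-44158 - R{\left(167,\frac{183}{182} \right)} = -44158 - \frac{1100}{9} = - \frac{398522}{9}$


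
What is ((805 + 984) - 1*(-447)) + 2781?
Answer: 5017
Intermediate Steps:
((805 + 984) - 1*(-447)) + 2781 = (1789 + 447) + 2781 = 2236 + 2781 = 5017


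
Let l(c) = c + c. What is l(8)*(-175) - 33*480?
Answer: -18640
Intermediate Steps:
l(c) = 2*c
l(8)*(-175) - 33*480 = (2*8)*(-175) - 33*480 = 16*(-175) - 15840 = -2800 - 15840 = -18640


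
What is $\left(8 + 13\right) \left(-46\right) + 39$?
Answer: $-927$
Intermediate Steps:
$\left(8 + 13\right) \left(-46\right) + 39 = 21 \left(-46\right) + 39 = -966 + 39 = -927$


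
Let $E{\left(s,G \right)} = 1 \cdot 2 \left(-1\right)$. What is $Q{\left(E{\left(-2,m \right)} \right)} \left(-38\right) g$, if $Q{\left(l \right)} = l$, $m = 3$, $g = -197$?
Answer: $-14972$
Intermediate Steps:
$E{\left(s,G \right)} = -2$ ($E{\left(s,G \right)} = 2 \left(-1\right) = -2$)
$Q{\left(E{\left(-2,m \right)} \right)} \left(-38\right) g = \left(-2\right) \left(-38\right) \left(-197\right) = 76 \left(-197\right) = -14972$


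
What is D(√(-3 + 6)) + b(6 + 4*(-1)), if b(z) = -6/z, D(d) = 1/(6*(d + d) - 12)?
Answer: -71/24 + √3/24 ≈ -2.8862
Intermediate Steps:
D(d) = 1/(-12 + 12*d) (D(d) = 1/(6*(2*d) - 12) = 1/(12*d - 12) = 1/(-12 + 12*d))
D(√(-3 + 6)) + b(6 + 4*(-1)) = 1/(12*(-1 + √(-3 + 6))) - 6/(6 + 4*(-1)) = 1/(12*(-1 + √3)) - 6/(6 - 4) = 1/(12*(-1 + √3)) - 6/2 = 1/(12*(-1 + √3)) - 6*½ = 1/(12*(-1 + √3)) - 3 = -3 + 1/(12*(-1 + √3))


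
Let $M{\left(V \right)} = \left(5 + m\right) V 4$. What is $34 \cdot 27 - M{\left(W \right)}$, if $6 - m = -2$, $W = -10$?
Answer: $1438$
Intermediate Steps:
$m = 8$ ($m = 6 - -2 = 6 + 2 = 8$)
$M{\left(V \right)} = 52 V$ ($M{\left(V \right)} = \left(5 + 8\right) V 4 = 13 \cdot 4 V = 52 V$)
$34 \cdot 27 - M{\left(W \right)} = 34 \cdot 27 - 52 \left(-10\right) = 918 - -520 = 918 + 520 = 1438$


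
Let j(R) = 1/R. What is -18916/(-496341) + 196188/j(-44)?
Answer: -4284550497836/496341 ≈ -8.6323e+6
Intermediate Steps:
-18916/(-496341) + 196188/j(-44) = -18916/(-496341) + 196188/(1/(-44)) = -18916*(-1/496341) + 196188/(-1/44) = 18916/496341 + 196188*(-44) = 18916/496341 - 8632272 = -4284550497836/496341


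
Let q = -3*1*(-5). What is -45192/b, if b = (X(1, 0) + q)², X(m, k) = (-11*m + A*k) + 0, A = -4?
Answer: -5649/2 ≈ -2824.5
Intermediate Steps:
q = 15 (q = -3*(-5) = 15)
X(m, k) = -11*m - 4*k (X(m, k) = (-11*m - 4*k) + 0 = -11*m - 4*k)
b = 16 (b = ((-11*1 - 4*0) + 15)² = ((-11 + 0) + 15)² = (-11 + 15)² = 4² = 16)
-45192/b = -45192/16 = -45192*1/16 = -5649/2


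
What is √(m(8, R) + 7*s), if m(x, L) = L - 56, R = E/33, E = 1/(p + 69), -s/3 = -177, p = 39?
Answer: 53*√51095/198 ≈ 60.506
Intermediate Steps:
s = 531 (s = -3*(-177) = 531)
E = 1/108 (E = 1/(39 + 69) = 1/108 ≈ 0.0092593)
R = 1/3564 (R = (1/108)/33 = (1/108)*(1/33) = 1/3564 ≈ 0.00028058)
m(x, L) = -56 + L
√(m(8, R) + 7*s) = √((-56 + 1/3564) + 7*531) = √(-199583/3564 + 3717) = √(13047805/3564) = 53*√51095/198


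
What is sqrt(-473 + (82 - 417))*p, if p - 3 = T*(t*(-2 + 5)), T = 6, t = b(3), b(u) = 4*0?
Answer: 6*I*sqrt(202) ≈ 85.276*I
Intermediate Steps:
b(u) = 0
t = 0
p = 3 (p = 3 + 6*(0*(-2 + 5)) = 3 + 6*(0*3) = 3 + 6*0 = 3 + 0 = 3)
sqrt(-473 + (82 - 417))*p = sqrt(-473 + (82 - 417))*3 = sqrt(-473 - 335)*3 = sqrt(-808)*3 = (2*I*sqrt(202))*3 = 6*I*sqrt(202)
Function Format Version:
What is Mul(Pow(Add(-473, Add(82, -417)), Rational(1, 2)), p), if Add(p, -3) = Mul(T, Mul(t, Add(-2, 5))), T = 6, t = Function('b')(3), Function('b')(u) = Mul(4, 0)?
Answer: Mul(6, I, Pow(202, Rational(1, 2))) ≈ Mul(85.276, I)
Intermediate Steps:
Function('b')(u) = 0
t = 0
p = 3 (p = Add(3, Mul(6, Mul(0, Add(-2, 5)))) = Add(3, Mul(6, Mul(0, 3))) = Add(3, Mul(6, 0)) = Add(3, 0) = 3)
Mul(Pow(Add(-473, Add(82, -417)), Rational(1, 2)), p) = Mul(Pow(Add(-473, Add(82, -417)), Rational(1, 2)), 3) = Mul(Pow(Add(-473, -335), Rational(1, 2)), 3) = Mul(Pow(-808, Rational(1, 2)), 3) = Mul(Mul(2, I, Pow(202, Rational(1, 2))), 3) = Mul(6, I, Pow(202, Rational(1, 2)))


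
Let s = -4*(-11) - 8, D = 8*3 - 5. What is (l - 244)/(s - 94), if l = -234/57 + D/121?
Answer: 570033/133342 ≈ 4.2750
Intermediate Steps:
D = 19 (D = 24 - 5 = 19)
l = -9077/2299 (l = -234/57 + 19/121 = -234*1/57 + 19*(1/121) = -78/19 + 19/121 = -9077/2299 ≈ -3.9482)
s = 36 (s = 44 - 8 = 36)
(l - 244)/(s - 94) = (-9077/2299 - 244)/(36 - 94) = -570033/2299/(-58) = -570033/2299*(-1/58) = 570033/133342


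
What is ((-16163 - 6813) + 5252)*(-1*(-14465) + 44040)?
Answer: -1036942620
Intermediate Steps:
((-16163 - 6813) + 5252)*(-1*(-14465) + 44040) = (-22976 + 5252)*(14465 + 44040) = -17724*58505 = -1036942620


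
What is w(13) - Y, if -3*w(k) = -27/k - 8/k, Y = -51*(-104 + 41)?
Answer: -125272/39 ≈ -3212.1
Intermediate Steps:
Y = 3213 (Y = -51*(-63) = 3213)
w(k) = 35/(3*k) (w(k) = -(-27/k - 8/k)/3 = -(-35)/(3*k) = 35/(3*k))
w(13) - Y = (35/3)/13 - 1*3213 = (35/3)*(1/13) - 3213 = 35/39 - 3213 = -125272/39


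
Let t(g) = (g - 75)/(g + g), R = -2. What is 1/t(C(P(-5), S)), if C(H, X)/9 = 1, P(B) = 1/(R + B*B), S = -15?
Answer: -3/11 ≈ -0.27273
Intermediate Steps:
P(B) = 1/(-2 + B**2) (P(B) = 1/(-2 + B*B) = 1/(-2 + B**2))
C(H, X) = 9 (C(H, X) = 9*1 = 9)
t(g) = (-75 + g)/(2*g) (t(g) = (-75 + g)/((2*g)) = (-75 + g)*(1/(2*g)) = (-75 + g)/(2*g))
1/t(C(P(-5), S)) = 1/((1/2)*(-75 + 9)/9) = 1/((1/2)*(1/9)*(-66)) = 1/(-11/3) = -3/11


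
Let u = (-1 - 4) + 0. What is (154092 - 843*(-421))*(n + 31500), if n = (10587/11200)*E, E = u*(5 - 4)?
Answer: 7181859693987/448 ≈ 1.6031e+10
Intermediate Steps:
u = -5 (u = -5 + 0 = -5)
E = -5 (E = -5*(5 - 4) = -5*1 = -5)
n = -10587/2240 (n = (10587/11200)*(-5) = -10587/2240 ≈ -4.7263)
(154092 - 843*(-421))*(n + 31500) = (154092 - 843*(-421))*(-10587/2240 + 31500) = (154092 + 354903)*(70549413/2240) = 508995*(70549413/2240) = 7181859693987/448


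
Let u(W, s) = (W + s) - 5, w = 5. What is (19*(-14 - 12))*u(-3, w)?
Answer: 1482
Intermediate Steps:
u(W, s) = -5 + W + s
(19*(-14 - 12))*u(-3, w) = (19*(-14 - 12))*(-5 - 3 + 5) = (19*(-26))*(-3) = -494*(-3) = 1482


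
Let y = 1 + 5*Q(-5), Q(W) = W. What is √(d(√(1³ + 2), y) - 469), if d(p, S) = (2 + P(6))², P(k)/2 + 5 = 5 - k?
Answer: 3*I*√41 ≈ 19.209*I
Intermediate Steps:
P(k) = -2*k (P(k) = -10 + 2*(5 - k) = -10 + (10 - 2*k) = -2*k)
y = -24 (y = 1 + 5*(-5) = 1 - 25 = -24)
d(p, S) = 100 (d(p, S) = (2 - 2*6)² = (2 - 12)² = (-10)² = 100)
√(d(√(1³ + 2), y) - 469) = √(100 - 469) = √(-369) = 3*I*√41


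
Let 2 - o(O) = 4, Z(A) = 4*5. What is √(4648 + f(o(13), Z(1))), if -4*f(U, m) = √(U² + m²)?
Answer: √(18592 - 2*√101)/2 ≈ 68.139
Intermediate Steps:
Z(A) = 20
o(O) = -2 (o(O) = 2 - 1*4 = 2 - 4 = -2)
f(U, m) = -√(U² + m²)/4
√(4648 + f(o(13), Z(1))) = √(4648 - √((-2)² + 20²)/4) = √(4648 - √(4 + 400)/4) = √(4648 - √101/2)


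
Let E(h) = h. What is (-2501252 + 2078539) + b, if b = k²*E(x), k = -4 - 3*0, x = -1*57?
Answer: -423625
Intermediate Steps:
x = -57
k = -4 (k = -4 + 0 = -4)
b = -912 (b = (-4)²*(-57) = 16*(-57) = -912)
(-2501252 + 2078539) + b = (-2501252 + 2078539) - 912 = -422713 - 912 = -423625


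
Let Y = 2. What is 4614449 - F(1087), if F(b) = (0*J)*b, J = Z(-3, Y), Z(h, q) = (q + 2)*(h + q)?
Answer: 4614449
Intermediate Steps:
Z(h, q) = (2 + q)*(h + q)
J = -4 (J = 2² + 2*(-3) + 2*2 - 3*2 = 4 - 6 + 4 - 6 = -4)
F(b) = 0 (F(b) = (0*(-4))*b = 0*b = 0)
4614449 - F(1087) = 4614449 - 1*0 = 4614449 + 0 = 4614449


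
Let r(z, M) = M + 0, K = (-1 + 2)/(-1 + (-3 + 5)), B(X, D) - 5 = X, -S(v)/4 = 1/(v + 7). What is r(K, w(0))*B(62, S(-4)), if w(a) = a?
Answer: 0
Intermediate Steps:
S(v) = -4/(7 + v) (S(v) = -4/(v + 7) = -4/(7 + v))
B(X, D) = 5 + X
K = 1 (K = 1/(-1 + 2) = 1/1 = 1*1 = 1)
r(z, M) = M
r(K, w(0))*B(62, S(-4)) = 0*(5 + 62) = 0*67 = 0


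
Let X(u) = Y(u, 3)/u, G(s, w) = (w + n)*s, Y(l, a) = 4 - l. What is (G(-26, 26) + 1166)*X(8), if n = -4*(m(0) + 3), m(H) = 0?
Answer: -401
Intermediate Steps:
n = -12 (n = -4*(0 + 3) = -4*3 = -12)
G(s, w) = s*(-12 + w) (G(s, w) = (w - 12)*s = (-12 + w)*s = s*(-12 + w))
X(u) = (4 - u)/u
(G(-26, 26) + 1166)*X(8) = (-26*(-12 + 26) + 1166)*((4 - 1*8)/8) = (-26*14 + 1166)*((4 - 8)/8) = (-364 + 1166)*((⅛)*(-4)) = 802*(-½) = -401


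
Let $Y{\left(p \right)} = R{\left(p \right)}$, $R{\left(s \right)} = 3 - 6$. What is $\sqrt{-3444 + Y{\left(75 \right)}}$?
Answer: $3 i \sqrt{383} \approx 58.711 i$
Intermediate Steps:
$R{\left(s \right)} = -3$
$Y{\left(p \right)} = -3$
$\sqrt{-3444 + Y{\left(75 \right)}} = \sqrt{-3444 - 3} = \sqrt{-3447} = 3 i \sqrt{383}$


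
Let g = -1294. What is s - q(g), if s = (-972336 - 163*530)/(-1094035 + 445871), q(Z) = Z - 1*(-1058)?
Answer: 77012715/324082 ≈ 237.63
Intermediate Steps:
q(Z) = 1058 + Z (q(Z) = Z + 1058 = 1058 + Z)
s = 529363/324082 (s = (-972336 - 86390)/(-648164) = -1058726*(-1/648164) = 529363/324082 ≈ 1.6334)
s - q(g) = 529363/324082 - (1058 - 1294) = 529363/324082 - 1*(-236) = 529363/324082 + 236 = 77012715/324082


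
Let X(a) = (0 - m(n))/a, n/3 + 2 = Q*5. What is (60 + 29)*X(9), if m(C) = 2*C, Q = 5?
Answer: -4094/3 ≈ -1364.7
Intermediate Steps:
n = 69 (n = -6 + 3*(5*5) = -6 + 3*25 = -6 + 75 = 69)
X(a) = -138/a (X(a) = (0 - 2*69)/a = (0 - 1*138)/a = (0 - 138)/a = -138/a)
(60 + 29)*X(9) = (60 + 29)*(-138/9) = 89*(-138*⅑) = 89*(-46/3) = -4094/3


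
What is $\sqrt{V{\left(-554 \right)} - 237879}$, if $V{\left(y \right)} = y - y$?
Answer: $3 i \sqrt{26431} \approx 487.73 i$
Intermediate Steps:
$V{\left(y \right)} = 0$
$\sqrt{V{\left(-554 \right)} - 237879} = \sqrt{0 - 237879} = \sqrt{-237879} = 3 i \sqrt{26431}$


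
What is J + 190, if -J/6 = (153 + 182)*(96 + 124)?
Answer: -442010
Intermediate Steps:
J = -442200 (J = -6*(153 + 182)*(96 + 124) = -2010*220 = -6*73700 = -442200)
J + 190 = -442200 + 190 = -442010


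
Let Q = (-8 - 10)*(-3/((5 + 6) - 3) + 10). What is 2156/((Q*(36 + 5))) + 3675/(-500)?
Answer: -56483/7380 ≈ -7.6535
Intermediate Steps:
Q = -693/4 (Q = -18*(-3/(11 - 3) + 10) = -18*(-3/8 + 10) = -18*77/8 = -693/4 ≈ -173.25)
2156/((Q*(36 + 5))) + 3675/(-500) = 2156/((-693*(36 + 5)/4)) + 3675/(-500) = 2156/((-693/4*41)) + 3675*(-1/500) = 2156/(-28413/4) - 147/20 = 2156*(-4/28413) - 147/20 = -112/369 - 147/20 = -56483/7380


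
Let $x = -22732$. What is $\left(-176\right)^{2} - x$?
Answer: $53708$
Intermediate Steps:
$\left(-176\right)^{2} - x = \left(-176\right)^{2} - -22732 = 30976 + 22732 = 53708$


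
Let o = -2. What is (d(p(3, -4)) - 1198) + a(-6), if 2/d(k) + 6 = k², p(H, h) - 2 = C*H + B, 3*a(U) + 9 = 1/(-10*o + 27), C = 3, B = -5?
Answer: -846653/705 ≈ -1200.9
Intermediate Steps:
a(U) = -422/141 (a(U) = -3 + 1/(3*(-10*(-2) + 27)) = -3 + 1/(3*(20 + 27)) = -3 + (⅓)/47 = -3 + (⅓)*(1/47) = -3 + 1/141 = -422/141)
p(H, h) = -3 + 3*H (p(H, h) = 2 + (3*H - 5) = 2 + (-5 + 3*H) = -3 + 3*H)
d(k) = 2/(-6 + k²)
(d(p(3, -4)) - 1198) + a(-6) = (2/(-6 + (-3 + 3*3)²) - 1198) - 422/141 = (2/(-6 + (-3 + 9)²) - 1198) - 422/141 = (2/(-6 + 6²) - 1198) - 422/141 = (2/(-6 + 36) - 1198) - 422/141 = (2/30 - 1198) - 422/141 = (2*(1/30) - 1198) - 422/141 = (1/15 - 1198) - 422/141 = -17969/15 - 422/141 = -846653/705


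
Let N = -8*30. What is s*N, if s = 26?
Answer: -6240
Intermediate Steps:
N = -240
s*N = 26*(-240) = -6240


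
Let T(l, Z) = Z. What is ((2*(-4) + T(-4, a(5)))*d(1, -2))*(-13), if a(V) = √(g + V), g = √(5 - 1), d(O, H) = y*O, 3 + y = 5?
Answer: 208 - 26*√7 ≈ 139.21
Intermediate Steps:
y = 2 (y = -3 + 5 = 2)
d(O, H) = 2*O
g = 2 (g = √4 = 2)
a(V) = √(2 + V)
((2*(-4) + T(-4, a(5)))*d(1, -2))*(-13) = ((2*(-4) + √(2 + 5))*(2*1))*(-13) = ((-8 + √7)*2)*(-13) = (-16 + 2*√7)*(-13) = 208 - 26*√7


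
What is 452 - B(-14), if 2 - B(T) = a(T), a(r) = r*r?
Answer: 646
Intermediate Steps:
a(r) = r**2
B(T) = 2 - T**2
452 - B(-14) = 452 - (2 - 1*(-14)**2) = 452 - (2 - 1*196) = 452 - (2 - 196) = 452 - 1*(-194) = 452 + 194 = 646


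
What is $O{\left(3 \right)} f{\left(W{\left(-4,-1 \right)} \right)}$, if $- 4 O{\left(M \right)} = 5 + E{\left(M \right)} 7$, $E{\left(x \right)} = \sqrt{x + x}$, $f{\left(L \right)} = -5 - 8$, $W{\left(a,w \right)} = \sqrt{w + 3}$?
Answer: $\frac{65}{4} + \frac{91 \sqrt{6}}{4} \approx 71.976$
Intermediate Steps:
$W{\left(a,w \right)} = \sqrt{3 + w}$
$f{\left(L \right)} = -13$
$E{\left(x \right)} = \sqrt{2} \sqrt{x}$ ($E{\left(x \right)} = \sqrt{2 x} = \sqrt{2} \sqrt{x}$)
$O{\left(M \right)} = - \frac{5}{4} - \frac{7 \sqrt{2} \sqrt{M}}{4}$ ($O{\left(M \right)} = - \frac{5 + \sqrt{2} \sqrt{M} 7}{4} = - \frac{5 + 7 \sqrt{2} \sqrt{M}}{4} = - \frac{5}{4} - \frac{7 \sqrt{2} \sqrt{M}}{4}$)
$O{\left(3 \right)} f{\left(W{\left(-4,-1 \right)} \right)} = \left(- \frac{5}{4} - \frac{7 \sqrt{2} \sqrt{3}}{4}\right) \left(-13\right) = \left(- \frac{5}{4} - \frac{7 \sqrt{6}}{4}\right) \left(-13\right) = \frac{65}{4} + \frac{91 \sqrt{6}}{4}$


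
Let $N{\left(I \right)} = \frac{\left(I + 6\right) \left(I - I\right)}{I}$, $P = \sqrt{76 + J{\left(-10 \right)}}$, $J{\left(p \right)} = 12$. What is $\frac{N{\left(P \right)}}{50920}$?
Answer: $0$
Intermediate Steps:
$P = 2 \sqrt{22}$ ($P = \sqrt{76 + 12} = \sqrt{88} = 2 \sqrt{22} \approx 9.3808$)
$N{\left(I \right)} = 0$ ($N{\left(I \right)} = \frac{\left(6 + I\right) 0}{I} = \frac{0}{I} = 0$)
$\frac{N{\left(P \right)}}{50920} = \frac{0}{50920} = 0 \cdot \frac{1}{50920} = 0$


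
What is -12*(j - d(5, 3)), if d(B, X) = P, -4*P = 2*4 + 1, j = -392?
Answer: 4677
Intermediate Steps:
P = -9/4 (P = -(2*4 + 1)/4 = -(8 + 1)/4 = -¼*9 = -9/4 ≈ -2.2500)
d(B, X) = -9/4
-12*(j - d(5, 3)) = -12*(-392 - 1*(-9/4)) = -12*(-392 + 9/4) = -12*(-1559/4) = 4677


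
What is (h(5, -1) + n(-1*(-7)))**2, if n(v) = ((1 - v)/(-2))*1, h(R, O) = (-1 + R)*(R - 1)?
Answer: 361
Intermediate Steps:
h(R, O) = (-1 + R)**2 (h(R, O) = (-1 + R)*(-1 + R) = (-1 + R)**2)
n(v) = -1/2 + v/2 (n(v) = ((1 - v)*(-1/2))*1 = (-1/2 + v/2)*1 = -1/2 + v/2)
(h(5, -1) + n(-1*(-7)))**2 = ((-1 + 5)**2 + (-1/2 + (-1*(-7))/2))**2 = (4**2 + (-1/2 + (1/2)*7))**2 = (16 + (-1/2 + 7/2))**2 = (16 + 3)**2 = 19**2 = 361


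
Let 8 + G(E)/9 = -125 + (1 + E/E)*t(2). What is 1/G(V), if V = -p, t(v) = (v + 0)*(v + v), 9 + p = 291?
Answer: -1/1053 ≈ -0.00094967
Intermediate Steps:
p = 282 (p = -9 + 291 = 282)
t(v) = 2*v² (t(v) = v*(2*v) = 2*v²)
V = -282 (V = -1*282 = -282)
G(E) = -1053 (G(E) = -72 + 9*(-125 + (1 + E/E)*(2*2²)) = -72 + 9*(-125 + (1 + 1)*(2*4)) = -72 + 9*(-125 + 2*8) = -72 + 9*(-125 + 16) = -72 + 9*(-109) = -72 - 981 = -1053)
1/G(V) = 1/(-1053) = -1/1053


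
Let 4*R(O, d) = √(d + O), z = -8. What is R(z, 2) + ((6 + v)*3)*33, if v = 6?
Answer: 1188 + I*√6/4 ≈ 1188.0 + 0.61237*I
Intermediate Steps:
R(O, d) = √(O + d)/4 (R(O, d) = √(d + O)/4 = √(O + d)/4)
R(z, 2) + ((6 + v)*3)*33 = √(-8 + 2)/4 + ((6 + 6)*3)*33 = √(-6)/4 + (12*3)*33 = (I*√6)/4 + 36*33 = I*√6/4 + 1188 = 1188 + I*√6/4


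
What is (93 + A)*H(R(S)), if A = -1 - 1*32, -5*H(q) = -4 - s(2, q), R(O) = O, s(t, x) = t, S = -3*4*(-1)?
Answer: 72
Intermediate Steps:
S = 12 (S = -12*(-1) = 12)
H(q) = 6/5 (H(q) = -(-4 - 1*2)/5 = -(-4 - 2)/5 = -⅕*(-6) = 6/5)
A = -33 (A = -1 - 32 = -33)
(93 + A)*H(R(S)) = (93 - 33)*(6/5) = 60*(6/5) = 72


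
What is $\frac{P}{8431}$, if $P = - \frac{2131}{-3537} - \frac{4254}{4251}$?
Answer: $- \frac{1995839}{42255573399} \approx -4.7233 \cdot 10^{-5}$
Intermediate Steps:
$P = - \frac{1995839}{5011929}$ ($P = \left(-2131\right) \left(- \frac{1}{3537}\right) - \frac{1418}{1417} = \frac{2131}{3537} - \frac{1418}{1417} = - \frac{1995839}{5011929} \approx -0.39822$)
$\frac{P}{8431} = - \frac{1995839}{5011929 \cdot 8431} = \left(- \frac{1995839}{5011929}\right) \frac{1}{8431} = - \frac{1995839}{42255573399}$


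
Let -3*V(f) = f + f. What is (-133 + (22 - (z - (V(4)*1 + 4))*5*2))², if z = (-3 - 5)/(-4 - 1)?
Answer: 116281/9 ≈ 12920.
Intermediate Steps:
V(f) = -2*f/3 (V(f) = -(f + f)/3 = -2*f/3)
z = 8/5 (z = -8/(-5) = -8*(-⅕) = 8/5 ≈ 1.6000)
(-133 + (22 - (z - (V(4)*1 + 4))*5*2))² = (-133 + (22 - (8/5 - (-⅔*4*1 + 4))*5*2))² = (-133 + (22 - (8/5 - (-8/3*1 + 4))*5*2))² = (-133 + (22 - (8/5 - (-8/3 + 4))*5*2))² = (-133 + (22 - (8/5 - 1*4/3)*5*2))² = (-133 + (22 - (8/5 - 4/3)*5*2))² = (-133 + (22 - (4/15)*5*2))² = (-133 + (22 - 4*2/3))² = (-133 + (22 - 1*8/3))² = (-133 + (22 - 8/3))² = (-133 + 58/3)² = (-341/3)² = 116281/9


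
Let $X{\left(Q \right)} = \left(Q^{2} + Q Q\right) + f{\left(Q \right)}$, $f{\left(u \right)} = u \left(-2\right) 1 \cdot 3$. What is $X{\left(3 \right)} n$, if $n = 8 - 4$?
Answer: $0$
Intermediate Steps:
$n = 4$
$f{\left(u \right)} = - 6 u$ ($f{\left(u \right)} = - 2 u 1 \cdot 3 = - 2 u 3 = - 6 u$)
$X{\left(Q \right)} = - 6 Q + 2 Q^{2}$ ($X{\left(Q \right)} = \left(Q^{2} + Q Q\right) - 6 Q = \left(Q^{2} + Q^{2}\right) - 6 Q = 2 Q^{2} - 6 Q = - 6 Q + 2 Q^{2}$)
$X{\left(3 \right)} n = 2 \cdot 3 \left(-3 + 3\right) 4 = 2 \cdot 3 \cdot 0 \cdot 4 = 0 \cdot 4 = 0$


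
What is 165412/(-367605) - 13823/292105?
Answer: -2135963047/4295170341 ≈ -0.49729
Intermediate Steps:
165412/(-367605) - 13823/292105 = 165412*(-1/367605) - 13823*1/292105 = -165412/367605 - 13823/292105 = -2135963047/4295170341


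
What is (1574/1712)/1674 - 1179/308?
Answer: -422299645/110336688 ≈ -3.8274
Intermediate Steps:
(1574/1712)/1674 - 1179/308 = (1574*(1/1712))*(1/1674) - 1179*1/308 = (787/856)*(1/1674) - 1179/308 = 787/1432944 - 1179/308 = -422299645/110336688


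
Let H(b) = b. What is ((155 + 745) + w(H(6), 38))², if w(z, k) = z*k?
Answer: 1272384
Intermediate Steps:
w(z, k) = k*z
((155 + 745) + w(H(6), 38))² = ((155 + 745) + 38*6)² = (900 + 228)² = 1128² = 1272384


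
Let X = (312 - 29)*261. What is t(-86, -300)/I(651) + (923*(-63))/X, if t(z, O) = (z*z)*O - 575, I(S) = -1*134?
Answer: 271843953/16414 ≈ 16562.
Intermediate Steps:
I(S) = -134
t(z, O) = -575 + O*z² (t(z, O) = z²*O - 575 = O*z² - 575 = -575 + O*z²)
X = 73863 (X = 283*261 = 73863)
t(-86, -300)/I(651) + (923*(-63))/X = (-575 - 300*(-86)²)/(-134) + (923*(-63))/73863 = (-575 - 300*7396)*(-1/134) - 58149*1/73863 = (-575 - 2218800)*(-1/134) - 6461/8207 = -2219375*(-1/134) - 6461/8207 = 33125/2 - 6461/8207 = 271843953/16414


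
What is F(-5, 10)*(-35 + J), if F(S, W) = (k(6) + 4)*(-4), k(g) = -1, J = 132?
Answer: -1164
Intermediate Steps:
F(S, W) = -12 (F(S, W) = (-1 + 4)*(-4) = 3*(-4) = -12)
F(-5, 10)*(-35 + J) = -12*(-35 + 132) = -12*97 = -1164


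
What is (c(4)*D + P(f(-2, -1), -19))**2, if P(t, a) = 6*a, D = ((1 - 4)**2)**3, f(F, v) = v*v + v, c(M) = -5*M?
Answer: 215913636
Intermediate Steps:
f(F, v) = v + v**2 (f(F, v) = v**2 + v = v + v**2)
D = 729 (D = ((-3)**2)**3 = 9**3 = 729)
(c(4)*D + P(f(-2, -1), -19))**2 = (-5*4*729 + 6*(-19))**2 = (-20*729 - 114)**2 = (-14580 - 114)**2 = (-14694)**2 = 215913636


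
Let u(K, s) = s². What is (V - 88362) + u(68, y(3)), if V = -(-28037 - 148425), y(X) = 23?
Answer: 88629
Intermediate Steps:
V = 176462 (V = -1*(-176462) = 176462)
(V - 88362) + u(68, y(3)) = (176462 - 88362) + 23² = 88100 + 529 = 88629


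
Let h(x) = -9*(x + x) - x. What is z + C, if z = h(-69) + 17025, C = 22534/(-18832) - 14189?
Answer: 39036885/9416 ≈ 4145.8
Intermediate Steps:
h(x) = -19*x (h(x) = -18*x - x = -19*x)
C = -133614891/9416 (C = 22534*(-1/18832) - 14189 = -11267/9416 - 14189 = -133614891/9416 ≈ -14190.)
z = 18336 (z = -19*(-69) + 17025 = 1311 + 17025 = 18336)
z + C = 18336 - 133614891/9416 = 39036885/9416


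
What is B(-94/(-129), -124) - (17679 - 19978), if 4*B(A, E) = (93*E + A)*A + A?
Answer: 6607283/33282 ≈ 198.52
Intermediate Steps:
B(A, E) = A/4 + A*(A + 93*E)/4 (B(A, E) = ((93*E + A)*A + A)/4 = ((A + 93*E)*A + A)/4 = (A*(A + 93*E) + A)/4 = (A + A*(A + 93*E))/4 = A/4 + A*(A + 93*E)/4)
B(-94/(-129), -124) - (17679 - 19978) = (-94/(-129))*(1 - 94/(-129) + 93*(-124))/4 - (17679 - 19978) = (-94*(-1/129))*(1 - 94*(-1/129) - 11532)/4 - 1*(-2299) = (1/4)*(94/129)*(1 + 94/129 - 11532) + 2299 = (1/4)*(94/129)*(-1487405/129) + 2299 = -69908035/33282 + 2299 = 6607283/33282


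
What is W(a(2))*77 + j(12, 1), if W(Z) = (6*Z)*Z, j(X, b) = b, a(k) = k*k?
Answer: 7393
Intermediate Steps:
a(k) = k**2
W(Z) = 6*Z**2
W(a(2))*77 + j(12, 1) = (6*(2**2)**2)*77 + 1 = (6*4**2)*77 + 1 = (6*16)*77 + 1 = 96*77 + 1 = 7392 + 1 = 7393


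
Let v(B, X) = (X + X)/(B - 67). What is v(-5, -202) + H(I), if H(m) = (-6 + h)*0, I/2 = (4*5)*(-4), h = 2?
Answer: 101/18 ≈ 5.6111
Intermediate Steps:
I = -160 (I = 2*((4*5)*(-4)) = 2*(20*(-4)) = 2*(-80) = -160)
v(B, X) = 2*X/(-67 + B) (v(B, X) = (2*X)/(-67 + B) = 2*X/(-67 + B))
H(m) = 0 (H(m) = (-6 + 2)*0 = -4*0 = 0)
v(-5, -202) + H(I) = 2*(-202)/(-67 - 5) + 0 = 2*(-202)/(-72) + 0 = 2*(-202)*(-1/72) + 0 = 101/18 + 0 = 101/18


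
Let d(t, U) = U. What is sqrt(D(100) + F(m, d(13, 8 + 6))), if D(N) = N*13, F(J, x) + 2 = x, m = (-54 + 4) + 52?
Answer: 4*sqrt(82) ≈ 36.222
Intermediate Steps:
m = 2 (m = -50 + 52 = 2)
F(J, x) = -2 + x
D(N) = 13*N
sqrt(D(100) + F(m, d(13, 8 + 6))) = sqrt(13*100 + (-2 + (8 + 6))) = sqrt(1300 + (-2 + 14)) = sqrt(1300 + 12) = sqrt(1312) = 4*sqrt(82)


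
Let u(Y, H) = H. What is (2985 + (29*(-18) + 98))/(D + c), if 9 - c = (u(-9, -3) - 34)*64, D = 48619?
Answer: 2561/50996 ≈ 0.050220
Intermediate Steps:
c = 2377 (c = 9 - (-3 - 34)*64 = 9 - (-37)*64 = 9 - 1*(-2368) = 9 + 2368 = 2377)
(2985 + (29*(-18) + 98))/(D + c) = (2985 + (29*(-18) + 98))/(48619 + 2377) = (2985 + (-522 + 98))/50996 = (2985 - 424)*(1/50996) = 2561*(1/50996) = 2561/50996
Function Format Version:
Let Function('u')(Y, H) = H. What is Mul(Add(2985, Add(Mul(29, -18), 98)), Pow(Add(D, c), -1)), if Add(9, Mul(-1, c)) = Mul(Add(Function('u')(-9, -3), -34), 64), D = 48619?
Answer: Rational(2561, 50996) ≈ 0.050220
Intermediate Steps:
c = 2377 (c = Add(9, Mul(-1, Mul(Add(-3, -34), 64))) = Add(9, Mul(-1, Mul(-37, 64))) = Add(9, Mul(-1, -2368)) = Add(9, 2368) = 2377)
Mul(Add(2985, Add(Mul(29, -18), 98)), Pow(Add(D, c), -1)) = Mul(Add(2985, Add(Mul(29, -18), 98)), Pow(Add(48619, 2377), -1)) = Mul(Add(2985, Add(-522, 98)), Pow(50996, -1)) = Mul(Add(2985, -424), Rational(1, 50996)) = Mul(2561, Rational(1, 50996)) = Rational(2561, 50996)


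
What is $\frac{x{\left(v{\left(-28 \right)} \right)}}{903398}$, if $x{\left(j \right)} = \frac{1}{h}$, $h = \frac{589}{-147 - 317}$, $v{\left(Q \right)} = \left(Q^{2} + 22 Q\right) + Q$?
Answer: $- \frac{232}{266050711} \approx -8.7201 \cdot 10^{-7}$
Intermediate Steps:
$v{\left(Q \right)} = Q^{2} + 23 Q$
$h = - \frac{589}{464}$ ($h = \frac{589}{-464} = 589 \left(- \frac{1}{464}\right) = - \frac{589}{464} \approx -1.2694$)
$x{\left(j \right)} = - \frac{464}{589}$ ($x{\left(j \right)} = \frac{1}{- \frac{589}{464}} = - \frac{464}{589}$)
$\frac{x{\left(v{\left(-28 \right)} \right)}}{903398} = - \frac{464}{589 \cdot 903398} = \left(- \frac{464}{589}\right) \frac{1}{903398} = - \frac{232}{266050711}$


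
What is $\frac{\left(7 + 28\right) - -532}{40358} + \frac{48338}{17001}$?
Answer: $\frac{1960464571}{686126358} \approx 2.8573$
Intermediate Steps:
$\frac{\left(7 + 28\right) - -532}{40358} + \frac{48338}{17001} = \left(35 + 532\right) \frac{1}{40358} + 48338 \cdot \frac{1}{17001} = 567 \cdot \frac{1}{40358} + \frac{48338}{17001} = \frac{567}{40358} + \frac{48338}{17001} = \frac{1960464571}{686126358}$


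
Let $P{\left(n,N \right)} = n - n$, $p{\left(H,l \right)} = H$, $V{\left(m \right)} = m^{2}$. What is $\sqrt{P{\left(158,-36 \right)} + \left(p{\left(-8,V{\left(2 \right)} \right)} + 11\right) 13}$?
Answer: $\sqrt{39} \approx 6.245$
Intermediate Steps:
$P{\left(n,N \right)} = 0$
$\sqrt{P{\left(158,-36 \right)} + \left(p{\left(-8,V{\left(2 \right)} \right)} + 11\right) 13} = \sqrt{0 + \left(-8 + 11\right) 13} = \sqrt{0 + 3 \cdot 13} = \sqrt{0 + 39} = \sqrt{39}$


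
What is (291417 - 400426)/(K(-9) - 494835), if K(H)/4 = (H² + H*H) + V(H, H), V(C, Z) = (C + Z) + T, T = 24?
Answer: 109009/494163 ≈ 0.22059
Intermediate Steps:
V(C, Z) = 24 + C + Z (V(C, Z) = (C + Z) + 24 = 24 + C + Z)
K(H) = 96 + 8*H + 8*H² (K(H) = 4*((H² + H*H) + (24 + H + H)) = 4*((H² + H²) + (24 + 2*H)) = 4*(2*H² + (24 + 2*H)) = 4*(24 + 2*H + 2*H²) = 96 + 8*H + 8*H²)
(291417 - 400426)/(K(-9) - 494835) = (291417 - 400426)/((96 + 8*(-9) + 8*(-9)²) - 494835) = -109009/((96 - 72 + 8*81) - 494835) = -109009/((96 - 72 + 648) - 494835) = -109009/(672 - 494835) = -109009/(-494163) = -109009*(-1/494163) = 109009/494163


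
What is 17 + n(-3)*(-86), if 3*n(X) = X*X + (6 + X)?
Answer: -327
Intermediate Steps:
n(X) = 2 + X/3 + X²/3 (n(X) = (X*X + (6 + X))/3 = (X² + (6 + X))/3 = (6 + X + X²)/3 = 2 + X/3 + X²/3)
17 + n(-3)*(-86) = 17 + (2 + (⅓)*(-3) + (⅓)*(-3)²)*(-86) = 17 + (2 - 1 + (⅓)*9)*(-86) = 17 + (2 - 1 + 3)*(-86) = 17 + 4*(-86) = 17 - 344 = -327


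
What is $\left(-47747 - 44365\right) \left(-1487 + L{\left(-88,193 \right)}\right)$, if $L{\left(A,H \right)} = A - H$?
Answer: $162854016$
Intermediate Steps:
$\left(-47747 - 44365\right) \left(-1487 + L{\left(-88,193 \right)}\right) = \left(-47747 - 44365\right) \left(-1487 - 281\right) = - 92112 \left(-1487 - 281\right) = \left(-92112\right) \left(-1768\right) = 162854016$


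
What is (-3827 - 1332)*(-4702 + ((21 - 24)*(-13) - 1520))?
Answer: 31898097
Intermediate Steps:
(-3827 - 1332)*(-4702 + ((21 - 24)*(-13) - 1520)) = -5159*(-4702 + (-3*(-13) - 1520)) = -5159*(-4702 + (39 - 1520)) = -5159*(-4702 - 1481) = -5159*(-6183) = 31898097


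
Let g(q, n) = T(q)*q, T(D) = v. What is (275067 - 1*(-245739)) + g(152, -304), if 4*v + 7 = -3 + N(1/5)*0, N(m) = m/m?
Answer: 520426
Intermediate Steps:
N(m) = 1
v = -5/2 (v = -7/4 + (-3 + 1*0)/4 = -7/4 + (-3 + 0)/4 = -7/4 + (¼)*(-3) = -7/4 - ¾ = -5/2 ≈ -2.5000)
T(D) = -5/2
g(q, n) = -5*q/2
(275067 - 1*(-245739)) + g(152, -304) = (275067 - 1*(-245739)) - 5/2*152 = (275067 + 245739) - 380 = 520806 - 380 = 520426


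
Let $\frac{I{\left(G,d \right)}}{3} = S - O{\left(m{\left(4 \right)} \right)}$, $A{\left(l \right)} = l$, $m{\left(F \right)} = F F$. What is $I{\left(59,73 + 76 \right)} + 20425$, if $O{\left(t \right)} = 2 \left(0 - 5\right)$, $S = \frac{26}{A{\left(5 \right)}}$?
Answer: $\frac{102353}{5} \approx 20471.0$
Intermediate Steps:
$m{\left(F \right)} = F^{2}$
$S = \frac{26}{5} \approx 5.2$
$O{\left(t \right)} = -10$ ($O{\left(t \right)} = 2 \left(-5\right) = -10$)
$I{\left(G,d \right)} = \frac{228}{5}$ ($I{\left(G,d \right)} = 3 \left(\frac{26}{5} - -10\right) = 3 \left(\frac{26}{5} + 10\right) = 3 \cdot \frac{76}{5} = \frac{228}{5}$)
$I{\left(59,73 + 76 \right)} + 20425 = \frac{228}{5} + 20425 = \frac{102353}{5}$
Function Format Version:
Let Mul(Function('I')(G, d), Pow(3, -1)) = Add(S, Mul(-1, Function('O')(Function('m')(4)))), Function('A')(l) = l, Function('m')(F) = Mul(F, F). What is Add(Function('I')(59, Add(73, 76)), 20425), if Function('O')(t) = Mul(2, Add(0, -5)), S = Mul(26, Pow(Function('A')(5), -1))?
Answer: Rational(102353, 5) ≈ 20471.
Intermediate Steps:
Function('m')(F) = Pow(F, 2)
S = Rational(26, 5) (S = Mul(26, Pow(5, -1)) = Mul(26, Rational(1, 5)) = Rational(26, 5) ≈ 5.2000)
Function('O')(t) = -10 (Function('O')(t) = Mul(2, -5) = -10)
Function('I')(G, d) = Rational(228, 5) (Function('I')(G, d) = Mul(3, Add(Rational(26, 5), Mul(-1, -10))) = Mul(3, Add(Rational(26, 5), 10)) = Mul(3, Rational(76, 5)) = Rational(228, 5))
Add(Function('I')(59, Add(73, 76)), 20425) = Add(Rational(228, 5), 20425) = Rational(102353, 5)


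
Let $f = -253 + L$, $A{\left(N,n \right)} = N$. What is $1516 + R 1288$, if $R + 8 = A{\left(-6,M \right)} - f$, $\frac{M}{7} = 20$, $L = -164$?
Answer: $520580$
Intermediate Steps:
$M = 140$ ($M = 7 \cdot 20 = 140$)
$f = -417$ ($f = -253 - 164 = -417$)
$R = 403$ ($R = -8 - -411 = -8 + \left(-6 + 417\right) = -8 + 411 = 403$)
$1516 + R 1288 = 1516 + 403 \cdot 1288 = 1516 + 519064 = 520580$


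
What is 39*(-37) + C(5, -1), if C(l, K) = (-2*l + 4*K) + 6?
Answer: -1451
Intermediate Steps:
C(l, K) = 6 - 2*l + 4*K
39*(-37) + C(5, -1) = 39*(-37) + (6 - 2*5 + 4*(-1)) = -1443 + (6 - 10 - 4) = -1443 - 8 = -1451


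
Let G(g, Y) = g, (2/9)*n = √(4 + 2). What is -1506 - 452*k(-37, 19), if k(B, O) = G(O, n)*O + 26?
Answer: -176430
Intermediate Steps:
n = 9*√6/2 (n = 9*√(4 + 2)/2 = 9*√6/2 ≈ 11.023)
k(B, O) = 26 + O² (k(B, O) = O*O + 26 = O² + 26 = 26 + O²)
-1506 - 452*k(-37, 19) = -1506 - 452*(26 + 19²) = -1506 - 452*(26 + 361) = -1506 - 452*387 = -1506 - 174924 = -176430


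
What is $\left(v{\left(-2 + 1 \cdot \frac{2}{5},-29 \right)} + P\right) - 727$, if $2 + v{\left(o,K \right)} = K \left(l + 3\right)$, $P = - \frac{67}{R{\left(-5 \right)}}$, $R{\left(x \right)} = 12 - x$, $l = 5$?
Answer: $- \frac{16404}{17} \approx -964.94$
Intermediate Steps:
$P = - \frac{67}{17}$ ($P = - \frac{67}{12 - -5} = - \frac{67}{12 + 5} = - \frac{67}{17} \approx -3.9412$)
$v{\left(o,K \right)} = -2 + 8 K$ ($v{\left(o,K \right)} = -2 + K \left(5 + 3\right) = -2 + K 8 = -2 + 8 K$)
$\left(v{\left(-2 + 1 \cdot \frac{2}{5},-29 \right)} + P\right) - 727 = \left(\left(-2 + 8 \left(-29\right)\right) - \frac{67}{17}\right) - 727 = \left(\left(-2 - 232\right) - \frac{67}{17}\right) + \left(-1214 + 487\right) = \left(-234 - \frac{67}{17}\right) - 727 = - \frac{4045}{17} - 727 = - \frac{16404}{17}$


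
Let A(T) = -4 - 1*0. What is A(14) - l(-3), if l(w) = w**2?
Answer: -13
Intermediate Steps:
A(T) = -4 (A(T) = -4 + 0 = -4)
A(14) - l(-3) = -4 - 1*(-3)**2 = -4 - 1*9 = -4 - 9 = -13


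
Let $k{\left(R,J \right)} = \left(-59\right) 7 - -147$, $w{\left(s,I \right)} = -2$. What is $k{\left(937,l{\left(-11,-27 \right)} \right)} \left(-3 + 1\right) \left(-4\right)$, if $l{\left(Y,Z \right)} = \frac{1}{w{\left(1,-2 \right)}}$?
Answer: $-2128$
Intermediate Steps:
$l{\left(Y,Z \right)} = - \frac{1}{2}$ ($l{\left(Y,Z \right)} = \frac{1}{-2} = - \frac{1}{2}$)
$k{\left(R,J \right)} = -266$ ($k{\left(R,J \right)} = -413 + 147 = -266$)
$k{\left(937,l{\left(-11,-27 \right)} \right)} \left(-3 + 1\right) \left(-4\right) = - 266 \left(-3 + 1\right) \left(-4\right) = - 266 \left(\left(-2\right) \left(-4\right)\right) = \left(-266\right) 8 = -2128$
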